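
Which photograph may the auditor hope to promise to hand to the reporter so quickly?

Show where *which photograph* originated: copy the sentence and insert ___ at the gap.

Which photograph may the auditor hope to promise to hand ___ to the reporter so quickly?

Underlying clause: The auditor may hope to promise to hand which photograph to the reporter so quickly.
The filler 'which photograph' is interpreted as the direct object of 'hand'. The gap is right after 'hand'.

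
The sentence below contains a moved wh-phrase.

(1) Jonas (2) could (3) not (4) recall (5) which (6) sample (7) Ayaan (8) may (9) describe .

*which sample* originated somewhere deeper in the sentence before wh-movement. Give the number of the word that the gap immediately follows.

Pre-movement form: Ayaan may describe which sample.
The filler 'which sample' is interpreted as the direct object of 'describe'. Fronting leaves a gap immediately after 'describe':
Jonas could not recall which sample Ayaan may describe ___.
'describe' is word 9.

9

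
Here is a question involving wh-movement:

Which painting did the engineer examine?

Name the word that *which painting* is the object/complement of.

Pre-movement form: The engineer did examine which painting.
'which painting' functions as the direct object of 'examine'. Wh-movement fronts it, leaving a gap right after 'examine':
Which painting did the engineer examine ___?

examine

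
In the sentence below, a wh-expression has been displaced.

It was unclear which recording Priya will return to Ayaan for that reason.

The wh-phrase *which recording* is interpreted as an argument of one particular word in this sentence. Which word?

In situ: Priya will return which recording to Ayaan for that reason.
'which recording' is the direct object of 'return'. It moves to the left edge, and the trace sits right after 'return':
It was unclear which recording Priya will return ___ to Ayaan for that reason.

return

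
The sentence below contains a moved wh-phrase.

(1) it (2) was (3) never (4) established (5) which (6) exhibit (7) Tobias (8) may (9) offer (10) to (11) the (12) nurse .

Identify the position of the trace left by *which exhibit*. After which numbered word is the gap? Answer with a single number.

9

In situ: Tobias may offer which exhibit to the nurse.
The filler 'which exhibit' is interpreted as the direct object of 'offer'. Wh-movement fronts it, leaving a gap right after 'offer':
It was never established which exhibit Tobias may offer ___ to the nurse.
'offer' is word 9.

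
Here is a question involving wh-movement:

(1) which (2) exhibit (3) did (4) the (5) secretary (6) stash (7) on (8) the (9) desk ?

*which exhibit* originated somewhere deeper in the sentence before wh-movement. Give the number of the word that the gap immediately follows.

6

Before movement: The secretary did stash which exhibit on the desk.
'which exhibit' functions as the direct object of 'stash'. Wh-movement fronts it, leaving a gap right after 'stash':
Which exhibit did the secretary stash ___ on the desk?
'stash' is word 6.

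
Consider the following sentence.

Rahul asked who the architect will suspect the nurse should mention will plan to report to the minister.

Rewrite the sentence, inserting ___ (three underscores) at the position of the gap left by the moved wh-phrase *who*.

Underlying clause: The architect will suspect the nurse should mention who will plan to report to the minister.
'who' is the subject of the clause embedded under 'mention'. The gap is right after 'mention'.

Rahul asked who the architect will suspect the nurse should mention ___ will plan to report to the minister.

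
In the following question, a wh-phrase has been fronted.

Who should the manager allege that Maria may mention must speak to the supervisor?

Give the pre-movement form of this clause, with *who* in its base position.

The filler 'who' is interpreted as the subject of the clause embedded under 'mention'. Fronting leaves a gap immediately after 'mention':
Who should the manager allege that Maria may mention ___ must speak to the supervisor?

The manager should allege that Maria may mention who must speak to the supervisor.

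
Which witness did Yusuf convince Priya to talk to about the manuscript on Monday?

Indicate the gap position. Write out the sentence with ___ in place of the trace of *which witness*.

Which witness did Yusuf convince Priya to talk to ___ about the manuscript on Monday?

In situ: Yusuf did convince Priya to talk to which witness about the manuscript on Monday.
'which witness' is the object of the preposition 'to'. The gap is right after 'to'.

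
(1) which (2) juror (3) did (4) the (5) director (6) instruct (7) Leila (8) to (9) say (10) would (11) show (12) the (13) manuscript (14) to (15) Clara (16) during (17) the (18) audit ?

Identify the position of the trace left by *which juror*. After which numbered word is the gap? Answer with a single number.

9

In situ: The director did instruct Leila to say which juror would show the manuscript to Clara during the audit.
'which juror' is the subject of the clause embedded under 'say'. Wh-movement fronts it, leaving a gap right after 'say':
Which juror did the director instruct Leila to say ___ would show the manuscript to Clara during the audit?
'say' is word 9.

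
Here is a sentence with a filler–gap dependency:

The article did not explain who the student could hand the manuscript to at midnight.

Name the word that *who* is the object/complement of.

to

In situ: The student could hand the manuscript to who at midnight.
The filler 'who' is interpreted as the object of the preposition 'to' (recipient of 'hand'). Fronting leaves a gap immediately after 'to':
The article did not explain who the student could hand the manuscript to ___ at midnight.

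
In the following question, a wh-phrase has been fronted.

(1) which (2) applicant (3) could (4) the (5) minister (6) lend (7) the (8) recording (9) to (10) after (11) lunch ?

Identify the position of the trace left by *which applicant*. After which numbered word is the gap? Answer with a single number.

Pre-movement form: The minister could lend the recording to which applicant after lunch.
'which applicant' is the object of the preposition 'to' (recipient of 'lend'). Wh-movement fronts it, leaving a gap right after 'to':
Which applicant could the minister lend the recording to ___ after lunch?
'to' is word 9.

9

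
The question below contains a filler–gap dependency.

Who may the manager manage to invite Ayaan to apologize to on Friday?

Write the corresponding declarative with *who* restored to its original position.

The manager may manage to invite Ayaan to apologize to who on Friday.

'who' is the object of the preposition 'to'. It moves to the left edge, and the trace sits right after 'to':
Who may the manager manage to invite Ayaan to apologize to ___ on Friday?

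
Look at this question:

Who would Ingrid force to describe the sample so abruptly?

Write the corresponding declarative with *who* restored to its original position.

Ingrid would force who to describe the sample so abruptly.

'who' is the direct object of 'force'. Wh-movement fronts it, leaving a gap right after 'force':
Who would Ingrid force ___ to describe the sample so abruptly?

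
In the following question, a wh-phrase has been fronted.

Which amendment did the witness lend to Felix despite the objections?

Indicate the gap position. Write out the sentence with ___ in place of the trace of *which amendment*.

Underlying clause: The witness did lend which amendment to Felix despite the objections.
The filler 'which amendment' is interpreted as the direct object of 'lend'. The gap is right after 'lend'.

Which amendment did the witness lend ___ to Felix despite the objections?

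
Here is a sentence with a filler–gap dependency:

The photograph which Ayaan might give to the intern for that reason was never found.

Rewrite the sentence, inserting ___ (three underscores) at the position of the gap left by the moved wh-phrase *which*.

The filler 'which' is interpreted as the direct object of 'give'. The gap is right after 'give'.

The photograph which Ayaan might give ___ to the intern for that reason was never found.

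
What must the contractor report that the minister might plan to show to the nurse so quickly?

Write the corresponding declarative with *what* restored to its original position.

'what' is the direct object of 'show'. Wh-movement fronts it, leaving a gap right after 'show':
What must the contractor report that the minister might plan to show ___ to the nurse so quickly?

The contractor must report that the minister might plan to show what to the nurse so quickly.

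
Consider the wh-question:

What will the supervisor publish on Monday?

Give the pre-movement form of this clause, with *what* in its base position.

'what' is the direct object of 'publish'. Fronting leaves a gap immediately after 'publish':
What will the supervisor publish ___ on Monday?

The supervisor will publish what on Monday.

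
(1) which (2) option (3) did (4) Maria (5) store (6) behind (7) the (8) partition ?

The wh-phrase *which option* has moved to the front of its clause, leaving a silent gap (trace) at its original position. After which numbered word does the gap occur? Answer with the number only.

5

Pre-movement form: Maria did store which option behind the partition.
The filler 'which option' is interpreted as the direct object of 'store'. It moves to the left edge, and the trace sits right after 'store':
Which option did Maria store ___ behind the partition?
'store' is word 5.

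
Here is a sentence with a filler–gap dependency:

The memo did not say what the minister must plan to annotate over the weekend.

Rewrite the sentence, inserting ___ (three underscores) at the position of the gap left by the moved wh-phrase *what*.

Before movement: The minister must plan to annotate what over the weekend.
The filler 'what' is interpreted as the direct object of 'annotate'. The gap is right after 'annotate'.

The memo did not say what the minister must plan to annotate ___ over the weekend.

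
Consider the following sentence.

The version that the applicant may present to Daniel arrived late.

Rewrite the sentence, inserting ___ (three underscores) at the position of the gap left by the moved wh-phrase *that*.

The filler 'that' is interpreted as the direct object of 'present'. The gap is right after 'present'.

The version that the applicant may present ___ to Daniel arrived late.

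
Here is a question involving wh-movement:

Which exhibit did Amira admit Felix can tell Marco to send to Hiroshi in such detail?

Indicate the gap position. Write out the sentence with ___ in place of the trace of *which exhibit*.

Which exhibit did Amira admit Felix can tell Marco to send ___ to Hiroshi in such detail?

Pre-movement form: Amira did admit Felix can tell Marco to send which exhibit to Hiroshi in such detail.
The filler 'which exhibit' is interpreted as the direct object of 'send'. The gap is right after 'send'.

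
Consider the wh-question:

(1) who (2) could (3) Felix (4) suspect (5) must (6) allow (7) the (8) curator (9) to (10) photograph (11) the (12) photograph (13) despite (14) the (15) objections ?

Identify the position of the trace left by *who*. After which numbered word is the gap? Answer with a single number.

4

Pre-movement form: Felix could suspect who must allow the curator to photograph the photograph despite the objections.
The filler 'who' is interpreted as the subject of the clause embedded under 'suspect'. Fronting leaves a gap immediately after 'suspect':
Who could Felix suspect ___ must allow the curator to photograph the photograph despite the objections?
'suspect' is word 4.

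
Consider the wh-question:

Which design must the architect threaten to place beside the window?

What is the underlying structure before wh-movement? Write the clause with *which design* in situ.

The filler 'which design' is interpreted as the direct object of 'place'. Fronting leaves a gap immediately after 'place':
Which design must the architect threaten to place ___ beside the window?

The architect must threaten to place which design beside the window.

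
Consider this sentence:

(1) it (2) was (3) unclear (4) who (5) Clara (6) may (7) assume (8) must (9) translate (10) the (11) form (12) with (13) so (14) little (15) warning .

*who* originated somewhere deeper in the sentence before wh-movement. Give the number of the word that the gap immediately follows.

Underlying clause: Clara may assume who must translate the form with so little warning.
'who' functions as the subject of the clause embedded under 'assume'. Wh-movement fronts it, leaving a gap right after 'assume':
It was unclear who Clara may assume ___ must translate the form with so little warning.
'assume' is word 7.

7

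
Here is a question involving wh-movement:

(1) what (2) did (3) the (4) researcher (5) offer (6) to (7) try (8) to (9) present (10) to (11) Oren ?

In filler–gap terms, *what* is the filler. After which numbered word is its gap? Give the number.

9

Pre-movement form: The researcher did offer to try to present what to Oren.
'what' functions as the direct object of 'present'. It moves to the left edge, and the trace sits right after 'present':
What did the researcher offer to try to present ___ to Oren?
'present' is word 9.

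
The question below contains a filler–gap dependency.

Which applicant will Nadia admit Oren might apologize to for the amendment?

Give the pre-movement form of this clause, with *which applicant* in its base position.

Nadia will admit Oren might apologize to which applicant for the amendment.

'which applicant' functions as the object of the preposition 'to'. Wh-movement fronts it, leaving a gap right after 'to':
Which applicant will Nadia admit Oren might apologize to ___ for the amendment?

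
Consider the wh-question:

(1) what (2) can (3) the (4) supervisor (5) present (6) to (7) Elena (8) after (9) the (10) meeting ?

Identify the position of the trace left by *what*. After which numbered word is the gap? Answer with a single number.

Before movement: The supervisor can present what to Elena after the meeting.
The filler 'what' is interpreted as the direct object of 'present'. Fronting leaves a gap immediately after 'present':
What can the supervisor present ___ to Elena after the meeting?
'present' is word 5.

5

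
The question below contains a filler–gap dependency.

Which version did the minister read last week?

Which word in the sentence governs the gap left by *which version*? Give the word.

read

Before movement: The minister did read which version last week.
'which version' is the direct object of 'read'. Wh-movement fronts it, leaving a gap right after 'read':
Which version did the minister read ___ last week?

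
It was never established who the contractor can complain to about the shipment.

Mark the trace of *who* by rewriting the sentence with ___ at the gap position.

In situ: The contractor can complain to who about the shipment.
The filler 'who' is interpreted as the object of the preposition 'to'. The gap is right after 'to'.

It was never established who the contractor can complain to ___ about the shipment.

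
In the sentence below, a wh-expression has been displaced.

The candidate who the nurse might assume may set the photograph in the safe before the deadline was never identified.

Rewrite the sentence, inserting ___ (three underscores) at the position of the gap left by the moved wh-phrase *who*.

'who' is the subject of the clause embedded under 'assume'. The gap is right after 'assume'.

The candidate who the nurse might assume ___ may set the photograph in the safe before the deadline was never identified.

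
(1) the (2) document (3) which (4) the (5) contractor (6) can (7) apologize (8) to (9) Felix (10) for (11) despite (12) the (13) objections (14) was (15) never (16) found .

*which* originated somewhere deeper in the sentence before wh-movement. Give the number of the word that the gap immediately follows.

10

The filler 'which' is interpreted as the object of the preposition 'for'. Wh-movement fronts it, leaving a gap right after 'for':
The document which the contractor can apologize to Felix for ___ despite the objections was never found.
'for' is word 10.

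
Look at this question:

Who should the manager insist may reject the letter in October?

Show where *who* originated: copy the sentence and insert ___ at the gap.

Underlying clause: The manager should insist who may reject the letter in October.
'who' functions as the subject of the clause embedded under 'insist'. The gap is right after 'insist'.

Who should the manager insist ___ may reject the letter in October?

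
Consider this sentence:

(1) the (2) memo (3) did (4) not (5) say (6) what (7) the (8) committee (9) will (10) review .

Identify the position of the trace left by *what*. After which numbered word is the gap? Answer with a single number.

10

Before movement: The committee will review what.
'what' is the direct object of 'review'. Wh-movement fronts it, leaving a gap right after 'review':
The memo did not say what the committee will review ___.
'review' is word 10.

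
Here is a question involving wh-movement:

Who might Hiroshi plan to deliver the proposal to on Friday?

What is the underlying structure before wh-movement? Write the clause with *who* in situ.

'who' is the object of the preposition 'to' (recipient of 'deliver'). It moves to the left edge, and the trace sits right after 'to':
Who might Hiroshi plan to deliver the proposal to ___ on Friday?

Hiroshi might plan to deliver the proposal to who on Friday.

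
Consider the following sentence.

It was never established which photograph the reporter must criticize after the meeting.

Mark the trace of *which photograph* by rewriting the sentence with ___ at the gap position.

It was never established which photograph the reporter must criticize ___ after the meeting.

Before movement: The reporter must criticize which photograph after the meeting.
The filler 'which photograph' is interpreted as the direct object of 'criticize'. The gap is right after 'criticize'.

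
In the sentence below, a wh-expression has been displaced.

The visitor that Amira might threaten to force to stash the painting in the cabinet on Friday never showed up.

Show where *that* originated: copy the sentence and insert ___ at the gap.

The visitor that Amira might threaten to force ___ to stash the painting in the cabinet on Friday never showed up.

The filler 'that' is interpreted as the direct object of 'force'. The gap is right after 'force'.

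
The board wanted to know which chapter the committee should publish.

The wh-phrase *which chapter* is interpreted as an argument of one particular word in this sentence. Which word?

Underlying clause: The committee should publish which chapter.
The filler 'which chapter' is interpreted as the direct object of 'publish'. Wh-movement fronts it, leaving a gap right after 'publish':
The board wanted to know which chapter the committee should publish ___.

publish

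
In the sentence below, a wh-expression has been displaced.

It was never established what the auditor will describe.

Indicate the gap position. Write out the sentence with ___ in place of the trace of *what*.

In situ: The auditor will describe what.
The filler 'what' is interpreted as the direct object of 'describe'. The gap is right after 'describe'.

It was never established what the auditor will describe ___.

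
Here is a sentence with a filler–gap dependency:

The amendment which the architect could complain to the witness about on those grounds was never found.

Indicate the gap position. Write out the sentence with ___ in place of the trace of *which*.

The amendment which the architect could complain to the witness about ___ on those grounds was never found.

'which' functions as the object of the preposition 'about'. The gap is right after 'about'.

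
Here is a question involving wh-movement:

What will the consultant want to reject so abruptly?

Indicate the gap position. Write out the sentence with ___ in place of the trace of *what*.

Pre-movement form: The consultant will want to reject what so abruptly.
The filler 'what' is interpreted as the direct object of 'reject'. The gap is right after 'reject'.

What will the consultant want to reject ___ so abruptly?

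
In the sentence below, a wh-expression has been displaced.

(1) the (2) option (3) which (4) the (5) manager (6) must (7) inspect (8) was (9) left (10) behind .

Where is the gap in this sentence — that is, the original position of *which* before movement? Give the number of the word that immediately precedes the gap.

'which' functions as the direct object of 'inspect'. Wh-movement fronts it, leaving a gap right after 'inspect':
The option which the manager must inspect ___ was left behind.
'inspect' is word 7.

7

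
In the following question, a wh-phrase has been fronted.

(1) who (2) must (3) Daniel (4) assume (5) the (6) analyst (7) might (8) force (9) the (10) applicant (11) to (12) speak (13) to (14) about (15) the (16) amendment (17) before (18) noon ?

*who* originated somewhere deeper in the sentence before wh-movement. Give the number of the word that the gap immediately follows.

13

Pre-movement form: Daniel must assume the analyst might force the applicant to speak to who about the amendment before noon.
The filler 'who' is interpreted as the object of the preposition 'to'. Fronting leaves a gap immediately after 'to':
Who must Daniel assume the analyst might force the applicant to speak to ___ about the amendment before noon?
'to' is word 13.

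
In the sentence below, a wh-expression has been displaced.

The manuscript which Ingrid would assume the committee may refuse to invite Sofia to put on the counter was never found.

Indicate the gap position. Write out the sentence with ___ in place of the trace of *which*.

The manuscript which Ingrid would assume the committee may refuse to invite Sofia to put ___ on the counter was never found.

'which' functions as the direct object of 'put'. The gap is right after 'put'.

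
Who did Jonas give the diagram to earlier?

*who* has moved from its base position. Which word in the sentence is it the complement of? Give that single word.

Pre-movement form: Jonas did give the diagram to who earlier.
The filler 'who' is interpreted as the object of the preposition 'to' (recipient of 'give'). Wh-movement fronts it, leaving a gap right after 'to':
Who did Jonas give the diagram to ___ earlier?

to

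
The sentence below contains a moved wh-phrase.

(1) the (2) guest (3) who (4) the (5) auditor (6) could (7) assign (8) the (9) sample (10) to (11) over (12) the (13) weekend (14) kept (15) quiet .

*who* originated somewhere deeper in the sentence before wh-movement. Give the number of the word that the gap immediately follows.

The filler 'who' is interpreted as the object of the preposition 'to' (recipient of 'assign'). Fronting leaves a gap immediately after 'to':
The guest who the auditor could assign the sample to ___ over the weekend kept quiet.
'to' is word 10.

10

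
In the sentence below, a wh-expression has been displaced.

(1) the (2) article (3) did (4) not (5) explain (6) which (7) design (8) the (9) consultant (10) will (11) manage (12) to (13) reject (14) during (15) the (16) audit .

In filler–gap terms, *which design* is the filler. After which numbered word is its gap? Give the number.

13

Pre-movement form: The consultant will manage to reject which design during the audit.
'which design' is the direct object of 'reject'. Wh-movement fronts it, leaving a gap right after 'reject':
The article did not explain which design the consultant will manage to reject ___ during the audit.
'reject' is word 13.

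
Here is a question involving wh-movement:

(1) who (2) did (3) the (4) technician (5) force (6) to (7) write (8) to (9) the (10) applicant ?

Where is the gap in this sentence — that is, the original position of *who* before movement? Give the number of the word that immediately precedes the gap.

5

Pre-movement form: The technician did force who to write to the applicant.
'who' functions as the direct object of 'force'. Fronting leaves a gap immediately after 'force':
Who did the technician force ___ to write to the applicant?
'force' is word 5.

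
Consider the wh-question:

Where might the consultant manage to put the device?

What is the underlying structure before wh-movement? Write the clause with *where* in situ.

The consultant might manage to put the device where.

'where' is the locative complement of 'put'. It moves to the left edge, and the trace sits right after 'device':
Where might the consultant manage to put the device ___?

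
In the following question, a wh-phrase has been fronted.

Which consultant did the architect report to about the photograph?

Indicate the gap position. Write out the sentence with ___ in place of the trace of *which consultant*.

Before movement: The architect did report to which consultant about the photograph.
'which consultant' functions as the object of the preposition 'to'. The gap is right after 'to'.

Which consultant did the architect report to ___ about the photograph?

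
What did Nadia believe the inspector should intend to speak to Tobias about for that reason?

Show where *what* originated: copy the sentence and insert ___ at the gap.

Pre-movement form: Nadia did believe the inspector should intend to speak to Tobias about what for that reason.
The filler 'what' is interpreted as the object of the preposition 'about'. The gap is right after 'about'.

What did Nadia believe the inspector should intend to speak to Tobias about ___ for that reason?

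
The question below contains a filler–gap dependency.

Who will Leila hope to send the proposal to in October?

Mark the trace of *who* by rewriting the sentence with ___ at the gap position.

Who will Leila hope to send the proposal to ___ in October?

Underlying clause: Leila will hope to send the proposal to who in October.
The filler 'who' is interpreted as the object of the preposition 'to' (recipient of 'send'). The gap is right after 'to'.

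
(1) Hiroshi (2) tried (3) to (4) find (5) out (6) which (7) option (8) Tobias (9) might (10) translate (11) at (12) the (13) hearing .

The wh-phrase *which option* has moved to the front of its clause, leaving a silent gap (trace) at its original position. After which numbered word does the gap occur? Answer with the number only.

Underlying clause: Tobias might translate which option at the hearing.
The filler 'which option' is interpreted as the direct object of 'translate'. It moves to the left edge, and the trace sits right after 'translate':
Hiroshi tried to find out which option Tobias might translate ___ at the hearing.
'translate' is word 10.

10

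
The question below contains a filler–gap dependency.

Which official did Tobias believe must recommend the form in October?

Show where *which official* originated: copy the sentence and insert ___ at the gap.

In situ: Tobias did believe which official must recommend the form in October.
'which official' is the subject of the clause embedded under 'believe'. The gap is right after 'believe'.

Which official did Tobias believe ___ must recommend the form in October?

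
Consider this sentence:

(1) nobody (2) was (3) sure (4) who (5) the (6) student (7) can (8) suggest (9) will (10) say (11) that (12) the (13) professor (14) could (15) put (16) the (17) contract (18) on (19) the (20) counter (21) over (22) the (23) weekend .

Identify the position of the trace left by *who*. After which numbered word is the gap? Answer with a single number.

8

Before movement: The student can suggest who will say that the professor could put the contract on the counter over the weekend.
'who' is the subject of the clause embedded under 'suggest'. Wh-movement fronts it, leaving a gap right after 'suggest':
Nobody was sure who the student can suggest ___ will say that the professor could put the contract on the counter over the weekend.
'suggest' is word 8.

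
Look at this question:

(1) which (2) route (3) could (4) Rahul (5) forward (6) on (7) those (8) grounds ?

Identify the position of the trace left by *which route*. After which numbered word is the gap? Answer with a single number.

In situ: Rahul could forward which route on those grounds.
The filler 'which route' is interpreted as the direct object of 'forward'. It moves to the left edge, and the trace sits right after 'forward':
Which route could Rahul forward ___ on those grounds?
'forward' is word 5.

5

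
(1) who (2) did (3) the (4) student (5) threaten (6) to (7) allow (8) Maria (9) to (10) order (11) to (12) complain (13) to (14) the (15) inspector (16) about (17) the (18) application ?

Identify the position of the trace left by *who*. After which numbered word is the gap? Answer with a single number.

10

Pre-movement form: The student did threaten to allow Maria to order who to complain to the inspector about the application.
'who' is the direct object of 'order'. Fronting leaves a gap immediately after 'order':
Who did the student threaten to allow Maria to order ___ to complain to the inspector about the application?
'order' is word 10.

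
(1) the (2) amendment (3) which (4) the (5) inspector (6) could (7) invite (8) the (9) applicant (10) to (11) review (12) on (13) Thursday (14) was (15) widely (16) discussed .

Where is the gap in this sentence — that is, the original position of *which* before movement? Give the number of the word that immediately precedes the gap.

11

The filler 'which' is interpreted as the direct object of 'review'. It moves to the left edge, and the trace sits right after 'review':
The amendment which the inspector could invite the applicant to review ___ on Thursday was widely discussed.
'review' is word 11.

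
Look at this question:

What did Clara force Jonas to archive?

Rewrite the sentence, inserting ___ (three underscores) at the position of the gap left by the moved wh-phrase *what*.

Underlying clause: Clara did force Jonas to archive what.
'what' functions as the direct object of 'archive'. The gap is right after 'archive'.

What did Clara force Jonas to archive ___?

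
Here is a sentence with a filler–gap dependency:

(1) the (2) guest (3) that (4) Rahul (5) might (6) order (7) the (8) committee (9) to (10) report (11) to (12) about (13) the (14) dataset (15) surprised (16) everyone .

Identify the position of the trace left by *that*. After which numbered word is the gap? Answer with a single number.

The filler 'that' is interpreted as the object of the preposition 'to'. Fronting leaves a gap immediately after 'to':
The guest that Rahul might order the committee to report to ___ about the dataset surprised everyone.
'to' is word 11.

11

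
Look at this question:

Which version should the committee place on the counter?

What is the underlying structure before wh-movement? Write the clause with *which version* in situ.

The filler 'which version' is interpreted as the direct object of 'place'. It moves to the left edge, and the trace sits right after 'place':
Which version should the committee place ___ on the counter?

The committee should place which version on the counter.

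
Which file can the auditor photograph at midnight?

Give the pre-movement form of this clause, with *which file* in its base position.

The auditor can photograph which file at midnight.

'which file' functions as the direct object of 'photograph'. Fronting leaves a gap immediately after 'photograph':
Which file can the auditor photograph ___ at midnight?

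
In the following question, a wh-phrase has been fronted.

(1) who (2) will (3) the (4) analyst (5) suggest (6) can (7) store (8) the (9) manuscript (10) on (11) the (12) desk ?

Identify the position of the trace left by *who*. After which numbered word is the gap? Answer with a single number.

5

Underlying clause: The analyst will suggest who can store the manuscript on the desk.
'who' is the subject of the clause embedded under 'suggest'. Fronting leaves a gap immediately after 'suggest':
Who will the analyst suggest ___ can store the manuscript on the desk?
'suggest' is word 5.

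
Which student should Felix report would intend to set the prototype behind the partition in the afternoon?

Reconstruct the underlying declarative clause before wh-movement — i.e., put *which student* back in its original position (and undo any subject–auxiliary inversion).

Felix should report which student would intend to set the prototype behind the partition in the afternoon.

'which student' is the subject of the clause embedded under 'report'. Fronting leaves a gap immediately after 'report':
Which student should Felix report ___ would intend to set the prototype behind the partition in the afternoon?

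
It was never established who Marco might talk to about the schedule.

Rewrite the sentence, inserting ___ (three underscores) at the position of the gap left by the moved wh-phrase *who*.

Pre-movement form: Marco might talk to who about the schedule.
'who' functions as the object of the preposition 'to'. The gap is right after 'to'.

It was never established who Marco might talk to ___ about the schedule.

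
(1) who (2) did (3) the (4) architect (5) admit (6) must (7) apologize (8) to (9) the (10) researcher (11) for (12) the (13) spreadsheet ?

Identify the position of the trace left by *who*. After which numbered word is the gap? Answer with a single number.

5

Underlying clause: The architect did admit who must apologize to the researcher for the spreadsheet.
'who' functions as the subject of the clause embedded under 'admit'. It moves to the left edge, and the trace sits right after 'admit':
Who did the architect admit ___ must apologize to the researcher for the spreadsheet?
'admit' is word 5.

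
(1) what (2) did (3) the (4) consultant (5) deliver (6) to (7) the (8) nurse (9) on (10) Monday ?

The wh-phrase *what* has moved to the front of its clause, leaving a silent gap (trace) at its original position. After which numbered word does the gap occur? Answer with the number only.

In situ: The consultant did deliver what to the nurse on Monday.
The filler 'what' is interpreted as the direct object of 'deliver'. It moves to the left edge, and the trace sits right after 'deliver':
What did the consultant deliver ___ to the nurse on Monday?
'deliver' is word 5.

5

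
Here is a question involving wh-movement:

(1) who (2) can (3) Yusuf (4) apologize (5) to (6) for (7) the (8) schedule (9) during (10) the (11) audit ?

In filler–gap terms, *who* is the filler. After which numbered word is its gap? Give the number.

In situ: Yusuf can apologize to who for the schedule during the audit.
The filler 'who' is interpreted as the object of the preposition 'to'. It moves to the left edge, and the trace sits right after 'to':
Who can Yusuf apologize to ___ for the schedule during the audit?
'to' is word 5.

5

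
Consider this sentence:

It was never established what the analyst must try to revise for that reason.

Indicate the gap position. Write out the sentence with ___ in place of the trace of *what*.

It was never established what the analyst must try to revise ___ for that reason.

Pre-movement form: The analyst must try to revise what for that reason.
'what' is the direct object of 'revise'. The gap is right after 'revise'.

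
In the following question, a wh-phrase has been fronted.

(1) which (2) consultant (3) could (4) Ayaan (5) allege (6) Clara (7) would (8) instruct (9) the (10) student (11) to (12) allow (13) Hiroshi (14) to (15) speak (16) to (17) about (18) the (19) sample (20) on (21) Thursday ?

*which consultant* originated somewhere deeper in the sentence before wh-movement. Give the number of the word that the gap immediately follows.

16

Pre-movement form: Ayaan could allege Clara would instruct the student to allow Hiroshi to speak to which consultant about the sample on Thursday.
'which consultant' functions as the object of the preposition 'to'. Fronting leaves a gap immediately after 'to':
Which consultant could Ayaan allege Clara would instruct the student to allow Hiroshi to speak to ___ about the sample on Thursday?
'to' is word 16.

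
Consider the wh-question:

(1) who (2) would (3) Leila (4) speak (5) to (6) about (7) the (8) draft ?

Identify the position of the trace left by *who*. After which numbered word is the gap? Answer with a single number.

Underlying clause: Leila would speak to who about the draft.
'who' functions as the object of the preposition 'to'. It moves to the left edge, and the trace sits right after 'to':
Who would Leila speak to ___ about the draft?
'to' is word 5.

5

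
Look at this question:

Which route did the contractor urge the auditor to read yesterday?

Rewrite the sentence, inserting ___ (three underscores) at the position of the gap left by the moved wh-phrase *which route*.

In situ: The contractor did urge the auditor to read which route yesterday.
'which route' functions as the direct object of 'read'. The gap is right after 'read'.

Which route did the contractor urge the auditor to read ___ yesterday?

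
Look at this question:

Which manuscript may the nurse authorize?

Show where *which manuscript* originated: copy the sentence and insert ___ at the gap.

Pre-movement form: The nurse may authorize which manuscript.
The filler 'which manuscript' is interpreted as the direct object of 'authorize'. The gap is right after 'authorize'.

Which manuscript may the nurse authorize ___?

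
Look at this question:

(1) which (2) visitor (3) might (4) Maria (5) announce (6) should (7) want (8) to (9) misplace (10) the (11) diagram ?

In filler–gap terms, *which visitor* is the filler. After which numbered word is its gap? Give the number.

5

Pre-movement form: Maria might announce which visitor should want to misplace the diagram.
'which visitor' is the subject of the clause embedded under 'announce'. It moves to the left edge, and the trace sits right after 'announce':
Which visitor might Maria announce ___ should want to misplace the diagram?
'announce' is word 5.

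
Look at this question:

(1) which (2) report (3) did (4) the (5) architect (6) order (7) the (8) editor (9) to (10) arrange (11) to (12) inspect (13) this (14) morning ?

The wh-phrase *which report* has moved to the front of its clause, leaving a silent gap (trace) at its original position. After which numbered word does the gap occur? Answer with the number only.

12

Underlying clause: The architect did order the editor to arrange to inspect which report this morning.
'which report' is the direct object of 'inspect'. Fronting leaves a gap immediately after 'inspect':
Which report did the architect order the editor to arrange to inspect ___ this morning?
'inspect' is word 12.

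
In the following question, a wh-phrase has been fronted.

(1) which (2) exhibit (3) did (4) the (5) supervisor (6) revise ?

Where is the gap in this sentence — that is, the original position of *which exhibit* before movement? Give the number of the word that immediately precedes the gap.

Pre-movement form: The supervisor did revise which exhibit.
'which exhibit' functions as the direct object of 'revise'. Wh-movement fronts it, leaving a gap right after 'revise':
Which exhibit did the supervisor revise ___?
'revise' is word 6.

6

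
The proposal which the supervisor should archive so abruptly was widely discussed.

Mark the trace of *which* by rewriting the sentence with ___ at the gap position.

'which' is the direct object of 'archive'. The gap is right after 'archive'.

The proposal which the supervisor should archive ___ so abruptly was widely discussed.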